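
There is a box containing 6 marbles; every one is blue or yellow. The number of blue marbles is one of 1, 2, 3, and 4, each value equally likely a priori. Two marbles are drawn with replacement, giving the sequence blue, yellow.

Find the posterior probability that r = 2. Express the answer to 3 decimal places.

The likelihood of the observed sequence under each hypothesis: P(data | r = 1) = (1/6)(5/6) = 5/36; P(data | r = 2) = (2/6)(4/6) = 2/9; P(data | r = 3) = (3/6)(3/6) = 1/4; P(data | r = 4) = (4/6)(2/6) = 2/9.
The prior-weighted likelihoods are 1/4 · 5/36 = 5/144, 1/4 · 2/9 = 1/18, 1/4 · 1/4 = 1/16, 1/4 · 2/9 = 1/18; with total 5/24.
Hence P(r = 2 | data) = (1/18) / (5/24) = 4/15.

0.267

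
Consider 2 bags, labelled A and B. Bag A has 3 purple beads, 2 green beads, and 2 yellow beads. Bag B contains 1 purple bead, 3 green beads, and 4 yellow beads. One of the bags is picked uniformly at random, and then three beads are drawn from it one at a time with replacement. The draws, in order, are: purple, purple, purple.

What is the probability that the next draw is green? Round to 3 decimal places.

0.288

Compute the likelihood of the observed sequence for each case: P(data | bag A) = (3/7)(3/7)(3/7) = 0.078717; P(data | bag B) = (1/8)(1/8)(1/8) = 0.0019531.
The prior-weighted likelihoods are 1/2 · 0.078717 = 0.039359, 1/2 · 0.0019531 = 0.00097656; with total 0.040335.
The posterior is then P(bag A | data) = 0.97579, P(bag B | data) = 0.024211.
Averaging over the posterior, P(green next | data) = (2/7)(0.97579) + (3/8)(0.024211) = 0.28788.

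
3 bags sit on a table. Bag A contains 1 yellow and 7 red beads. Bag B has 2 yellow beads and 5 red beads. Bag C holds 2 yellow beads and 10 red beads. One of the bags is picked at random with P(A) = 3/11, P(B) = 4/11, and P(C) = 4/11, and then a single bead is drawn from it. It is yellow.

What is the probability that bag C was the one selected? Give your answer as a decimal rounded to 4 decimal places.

Compute the likelihood of this draw for each case: P(data | bag A) = (1/8) = 0.125; P(data | bag B) = (2/7) = 0.28571; P(data | bag C) = (2/12) = 0.16667.
Weighting by the prior gives 3/11 · 0.125 = 0.034091, 4/11 · 0.28571 = 0.1039, 4/11 · 0.16667 = 0.060606; with total 0.19859.
By Bayes' rule, P(bag C | data) = (0.060606) / (0.19859) = 0.30518.

0.3052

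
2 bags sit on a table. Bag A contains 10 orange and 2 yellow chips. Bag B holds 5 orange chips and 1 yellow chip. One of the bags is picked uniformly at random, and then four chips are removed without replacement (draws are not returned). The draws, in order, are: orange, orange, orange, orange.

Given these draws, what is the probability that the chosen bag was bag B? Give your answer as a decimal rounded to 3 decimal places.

Under each hypothesis, the probability of the observed sequence is: P(data | bag A) = (10/12)(9/11)(8/10)(7/9) = 14/33; P(data | bag B) = (5/6)(4/5)(3/4)(2/3) = 1/3.
The prior-weighted likelihoods are 1/2 · 14/33 = 7/33, 1/2 · 1/3 = 1/6; with total 25/66.
Therefore the posterior P(bag B | data) = (1/6) / (25/66) = 11/25.

0.440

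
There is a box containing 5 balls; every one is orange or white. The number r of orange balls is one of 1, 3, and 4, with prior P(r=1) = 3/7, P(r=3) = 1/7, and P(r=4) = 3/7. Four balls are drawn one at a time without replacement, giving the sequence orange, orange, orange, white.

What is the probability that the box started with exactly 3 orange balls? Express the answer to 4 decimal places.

The likelihood of the observed sequence under each hypothesis: P(data | r = 1) = (1/5)(0/4) = 0; P(data | r = 3) = (3/5)(2/4)(1/3)(2/2) = 1/10; P(data | r = 4) = (4/5)(3/4)(2/3)(1/2) = 1/5.
Multiplying each by its prior: 3/7 · 0 = 0, 1/7 · 1/10 = 1/70, 3/7 · 1/5 = 3/35; with total 1/10.
Hence P(r = 3 | data) = (1/70) / (1/10) = 1/7.

0.1429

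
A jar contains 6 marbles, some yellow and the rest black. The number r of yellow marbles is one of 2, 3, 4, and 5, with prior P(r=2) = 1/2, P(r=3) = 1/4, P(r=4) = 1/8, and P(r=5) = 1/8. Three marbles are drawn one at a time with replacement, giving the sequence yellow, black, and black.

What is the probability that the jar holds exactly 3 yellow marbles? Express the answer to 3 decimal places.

0.266

For each hypothesis, P(data | H) works out to: P(data | r = 2) = (2/6)(4/6)(4/6) = 0.14815; P(data | r = 3) = (3/6)(3/6)(3/6) = 0.125; P(data | r = 4) = (4/6)(2/6)(2/6) = 0.074074; P(data | r = 5) = (5/6)(1/6)(1/6) = 0.023148.
Weighting by the prior gives 1/2 · 0.14815 = 0.074074, 1/4 · 0.125 = 0.03125, 1/8 · 0.074074 = 0.0092593, 1/8 · 0.023148 = 0.0028935; these sum to 0.11748.
Hence P(r = 3 | data) = (0.03125) / (0.11748) = 0.26601.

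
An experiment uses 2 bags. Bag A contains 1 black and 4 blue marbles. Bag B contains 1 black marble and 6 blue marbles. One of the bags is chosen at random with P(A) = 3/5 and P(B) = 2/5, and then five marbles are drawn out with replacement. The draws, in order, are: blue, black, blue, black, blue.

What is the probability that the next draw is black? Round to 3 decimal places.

Under each hypothesis, the probability of the observed sequence is: P(data | bag A) = (4/5)(1/5)(4/5)(1/5)(4/5) = 0.02048; P(data | bag B) = (6/7)(1/7)(6/7)(1/7)(6/7) = 0.012852.
Weighting by the prior gives 3/5 · 0.02048 = 0.012288, 2/5 · 0.012852 = 0.0051407; these sum to 0.017429.
Normalising, the posterior is P(bag A | data) = 0.70504, P(bag B | data) = 0.29496.
So P(black next | data) = Σ P(black next | H) P(H | data) = (1/5)(0.70504) + (1/7)(0.29496) = 0.18315.

0.183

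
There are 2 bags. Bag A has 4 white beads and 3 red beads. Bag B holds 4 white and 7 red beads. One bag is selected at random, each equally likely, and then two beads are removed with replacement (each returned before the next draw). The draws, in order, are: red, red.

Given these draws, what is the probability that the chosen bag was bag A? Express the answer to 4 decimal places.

0.3120

Under each hypothesis, the probability of the observed sequence is: P(data | bag A) = (3/7)(3/7) = 0.18367; P(data | bag B) = (7/11)(7/11) = 0.40496.
The prior-weighted likelihoods are 1/2 · 0.18367 = 0.091837, 1/2 · 0.40496 = 0.20248; summing to 0.29432.
By Bayes' rule, P(bag A | data) = (0.091837) / (0.29432) = 0.31203.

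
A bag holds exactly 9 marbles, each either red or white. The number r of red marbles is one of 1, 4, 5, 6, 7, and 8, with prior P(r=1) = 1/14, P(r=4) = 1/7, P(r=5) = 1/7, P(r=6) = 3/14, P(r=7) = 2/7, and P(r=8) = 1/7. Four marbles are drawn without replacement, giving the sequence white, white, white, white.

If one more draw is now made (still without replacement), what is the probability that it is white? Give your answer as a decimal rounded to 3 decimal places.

Under each hypothesis, the probability of the observed sequence is: P(data | r = 1) = (8/9)(7/8)(6/7)(5/6) = 5/9; P(data | r = 4) = (5/9)(4/8)(3/7)(2/6) = 5/126; P(data | r = 5) = (4/9)(3/8)(2/7)(1/6) = 1/126; P(data | r = 6) = (3/9)(2/8)(1/7)(0/6) = 0; P(data | r = 7) = (2/9)(1/8)(0/7) = 0; P(data | r = 8) = (1/9)(0/8) = 0.
The prior-weighted likelihoods are 1/14 · 5/9 = 5/126, 1/7 · 5/126 = 5/882, 1/7 · 1/126 = 1/882, 3/14 · 0 = 0, 2/7 · 0 = 0, 1/7 · 0 = 0; with total 41/882.
The posterior is then P(r = 1 | data) = 35/41, P(r = 4 | data) = 5/41, P(r = 5 | data) = 1/41, P(r = 6 | data) = 0, P(r = 7 | data) = 0, P(r = 8 | data) = 0.
So P(white next | data) = Σ P(white next | H) P(H | data) = (4/5)(35/41) + (1/5)(5/41) + (0)(1/41) = 29/41.

0.707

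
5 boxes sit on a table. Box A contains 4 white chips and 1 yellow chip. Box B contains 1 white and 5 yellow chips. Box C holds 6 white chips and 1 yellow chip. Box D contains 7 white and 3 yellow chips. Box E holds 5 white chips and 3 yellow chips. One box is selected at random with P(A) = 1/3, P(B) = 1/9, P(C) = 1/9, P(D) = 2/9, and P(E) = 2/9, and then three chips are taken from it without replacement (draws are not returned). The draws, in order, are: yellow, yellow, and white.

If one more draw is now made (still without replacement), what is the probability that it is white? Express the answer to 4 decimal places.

Compute the likelihood of the observed sequence for each case: P(data | box A) = (1/5)(0/4) = 0; P(data | box B) = (5/6)(4/5)(1/4) = 0.16667; P(data | box C) = (1/7)(0/6) = 0; P(data | box D) = (3/10)(2/9)(7/8) = 0.058333; P(data | box E) = (3/8)(2/7)(5/6) = 0.089286.
Multiplying each by its prior: 1/3 · 0 = 0, 1/9 · 0.16667 = 0.018519, 1/9 · 0 = 0, 2/9 · 0.058333 = 0.012963, 2/9 · 0.089286 = 0.019841; summing to 0.051323.
Dividing through by the total gives posterior P(box A | data) = 0, P(box B | data) = 0.36082, P(box C | data) = 0, P(box D | data) = 0.25258, P(box E | data) = 0.3866.
So P(white next | data) = Σ P(white next | H) P(H | data) = (0)(0.36082) + (6/7)(0.25258) + (4/5)(0.3866) = 0.52577.

0.5258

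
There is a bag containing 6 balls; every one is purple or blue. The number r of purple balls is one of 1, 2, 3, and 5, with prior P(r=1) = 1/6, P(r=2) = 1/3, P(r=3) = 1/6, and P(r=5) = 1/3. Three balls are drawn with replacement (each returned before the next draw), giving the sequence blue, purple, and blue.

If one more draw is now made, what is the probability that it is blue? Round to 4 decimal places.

0.6243

Compute the likelihood of the observed sequence for each case: P(data | r = 1) = (5/6)(1/6)(5/6) = 0.11574; P(data | r = 2) = (4/6)(2/6)(4/6) = 0.14815; P(data | r = 3) = (3/6)(3/6)(3/6) = 0.125; P(data | r = 5) = (1/6)(5/6)(1/6) = 0.023148.
Weighting by the prior gives 1/6 · 0.11574 = 0.01929, 1/3 · 0.14815 = 0.049383, 1/6 · 0.125 = 0.020833, 1/3 · 0.023148 = 0.007716; summing to 0.097222.
Dividing through by the total gives posterior P(r = 1 | data) = 0.19841, P(r = 2 | data) = 0.50794, P(r = 3 | data) = 0.21429, P(r = 5 | data) = 0.079365.
So P(blue next | data) = Σ P(blue next | H) P(H | data) = (5/6)(0.19841) + (2/3)(0.50794) + (1/2)(0.21429) + (1/6)(0.079365) = 0.62434.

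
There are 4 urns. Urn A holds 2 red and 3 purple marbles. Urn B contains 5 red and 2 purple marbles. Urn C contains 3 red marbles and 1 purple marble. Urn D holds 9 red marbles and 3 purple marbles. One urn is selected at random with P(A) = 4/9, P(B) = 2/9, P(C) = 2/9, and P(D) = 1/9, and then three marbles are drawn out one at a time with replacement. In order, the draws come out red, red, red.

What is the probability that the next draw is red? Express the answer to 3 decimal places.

Compute the likelihood of the observed sequence for each case: P(data | urn A) = (2/5)(2/5)(2/5) = 0.064; P(data | urn B) = (5/7)(5/7)(5/7) = 0.36443; P(data | urn C) = (3/4)(3/4)(3/4) = 0.42188; P(data | urn D) = (9/12)(9/12)(9/12) = 0.42188.
The prior-weighted likelihoods are 4/9 · 0.064 = 0.028444, 2/9 · 0.36443 = 0.080985, 2/9 · 0.42188 = 0.09375, 1/9 · 0.42188 = 0.046875; summing to 0.25005.
Dividing through by the total gives posterior P(urn A | data) = 0.11375, P(urn B | data) = 0.32387, P(urn C | data) = 0.37492, P(urn D | data) = 0.18746.
So P(red next | data) = Σ P(red next | H) P(H | data) = (2/5)(0.11375) + (5/7)(0.32387) + (3/4)(0.37492) + (3/4)(0.18746) = 0.69862.

0.699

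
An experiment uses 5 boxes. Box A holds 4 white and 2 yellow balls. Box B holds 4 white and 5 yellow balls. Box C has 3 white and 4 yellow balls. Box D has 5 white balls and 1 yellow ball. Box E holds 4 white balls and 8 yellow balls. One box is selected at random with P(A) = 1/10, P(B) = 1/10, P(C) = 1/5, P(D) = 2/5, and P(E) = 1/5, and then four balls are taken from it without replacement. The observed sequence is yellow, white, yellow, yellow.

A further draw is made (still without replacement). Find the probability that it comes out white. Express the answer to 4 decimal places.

The likelihood of the observed sequence under each hypothesis: P(data | box A) = (2/6)(4/5)(1/4)(0/3) = 0; P(data | box B) = (5/9)(4/8)(4/7)(3/6) = 0.079365; P(data | box C) = (4/7)(3/6)(3/5)(2/4) = 0.085714; P(data | box D) = (1/6)(5/5)(0/4) = 0; P(data | box E) = (8/12)(4/11)(7/10)(6/9) = 0.11313.
The prior-weighted likelihoods are 1/10 · 0 = 0, 1/10 · 0.079365 = 0.0079365, 1/5 · 0.085714 = 0.017143, 2/5 · 0 = 0, 1/5 · 0.11313 = 0.022626; these sum to 0.047706.
Dividing through by the total gives posterior P(box A | data) = 0, P(box B | data) = 0.16636, P(box C | data) = 0.35935, P(box D | data) = 0, P(box E | data) = 0.47429.
The predictive probability is P(white next | data) = (3/5)(0.16636) + (2/3)(0.35935) + (3/8)(0.47429) = 0.51724.

0.5172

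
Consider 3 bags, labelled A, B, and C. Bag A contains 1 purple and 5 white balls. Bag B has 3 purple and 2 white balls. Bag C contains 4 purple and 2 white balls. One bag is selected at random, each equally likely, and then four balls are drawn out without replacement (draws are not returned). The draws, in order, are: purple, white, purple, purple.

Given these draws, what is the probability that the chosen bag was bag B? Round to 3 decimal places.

Compute the likelihood of the observed sequence for each case: P(data | bag A) = (1/6)(5/5)(0/4) = 0; P(data | bag B) = (3/5)(2/4)(2/3)(1/2) = 1/10; P(data | bag C) = (4/6)(2/5)(3/4)(2/3) = 2/15.
The prior-weighted likelihoods are 1/3 · 0 = 0, 1/3 · 1/10 = 1/30, 1/3 · 2/15 = 2/45; these sum to 7/90.
Hence P(bag B | data) = (1/30) / (7/90) = 3/7.

0.429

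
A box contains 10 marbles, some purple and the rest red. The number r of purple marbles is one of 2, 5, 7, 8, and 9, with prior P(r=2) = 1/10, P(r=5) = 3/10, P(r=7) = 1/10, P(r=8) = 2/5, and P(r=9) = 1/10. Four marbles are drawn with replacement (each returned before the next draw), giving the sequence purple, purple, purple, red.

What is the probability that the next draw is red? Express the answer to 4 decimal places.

Under each hypothesis, the probability of the observed sequence is: P(data | r = 2) = (2/10)(2/10)(2/10)(8/10) = 0.0064; P(data | r = 5) = (5/10)(5/10)(5/10)(5/10) = 0.0625; P(data | r = 7) = (7/10)(7/10)(7/10)(3/10) = 0.1029; P(data | r = 8) = (8/10)(8/10)(8/10)(2/10) = 0.1024; P(data | r = 9) = (9/10)(9/10)(9/10)(1/10) = 0.0729.
The prior-weighted likelihoods are 1/10 · 0.0064 = 0.00064, 3/10 · 0.0625 = 0.01875, 1/10 · 0.1029 = 0.01029, 2/5 · 0.1024 = 0.04096, 1/10 · 0.0729 = 0.00729; these sum to 0.07793.
Dividing through by the total gives posterior P(r = 2 | data) = 0.0082125, P(r = 5 | data) = 0.2406, P(r = 7 | data) = 0.13204, P(r = 8 | data) = 0.5256, P(r = 9 | data) = 0.093545.
Averaging over the posterior, P(red next | data) = (4/5)(0.0082125) + (1/2)(0.2406) + (3/10)(0.13204) + (1/5)(0.5256) + (1/10)(0.093545) = 0.28096.

0.2810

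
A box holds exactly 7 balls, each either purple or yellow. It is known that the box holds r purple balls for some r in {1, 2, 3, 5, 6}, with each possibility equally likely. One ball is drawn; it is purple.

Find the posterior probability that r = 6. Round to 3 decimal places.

0.353

Under each hypothesis, the probability of this draw is: P(data | r = 1) = (1/7) = 1/7; P(data | r = 2) = (2/7) = 2/7; P(data | r = 3) = (3/7) = 3/7; P(data | r = 5) = (5/7) = 5/7; P(data | r = 6) = (6/7) = 6/7.
Multiplying each by its prior: 1/5 · 1/7 = 1/35, 1/5 · 2/7 = 2/35, 1/5 · 3/7 = 3/35, 1/5 · 5/7 = 1/7, 1/5 · 6/7 = 6/35; summing to 17/35.
By Bayes' rule, P(r = 6 | data) = (6/35) / (17/35) = 6/17.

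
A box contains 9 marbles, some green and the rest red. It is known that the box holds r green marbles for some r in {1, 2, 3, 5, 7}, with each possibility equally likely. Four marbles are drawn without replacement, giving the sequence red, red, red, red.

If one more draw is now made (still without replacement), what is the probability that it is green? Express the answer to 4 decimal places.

Compute the likelihood of the observed sequence for each case: P(data | r = 1) = (8/9)(7/8)(6/7)(5/6) = 5/9; P(data | r = 2) = (7/9)(6/8)(5/7)(4/6) = 5/18; P(data | r = 3) = (6/9)(5/8)(4/7)(3/6) = 5/42; P(data | r = 5) = (4/9)(3/8)(2/7)(1/6) = 1/126; P(data | r = 7) = (2/9)(1/8)(0/7) = 0.
The prior-weighted likelihoods are 1/5 · 5/9 = 1/9, 1/5 · 5/18 = 1/18, 1/5 · 5/42 = 1/42, 1/5 · 1/126 = 1/630, 1/5 · 0 = 0; summing to 121/630.
Dividing through by the total gives posterior P(r = 1 | data) = 70/121, P(r = 2 | data) = 35/121, P(r = 3 | data) = 15/121, P(r = 5 | data) = 1/121, P(r = 7 | data) = 0.
Averaging over the posterior, P(green next | data) = (1/5)(70/121) + (2/5)(35/121) + (3/5)(15/121) + (1)(1/121) = 38/121.

0.3140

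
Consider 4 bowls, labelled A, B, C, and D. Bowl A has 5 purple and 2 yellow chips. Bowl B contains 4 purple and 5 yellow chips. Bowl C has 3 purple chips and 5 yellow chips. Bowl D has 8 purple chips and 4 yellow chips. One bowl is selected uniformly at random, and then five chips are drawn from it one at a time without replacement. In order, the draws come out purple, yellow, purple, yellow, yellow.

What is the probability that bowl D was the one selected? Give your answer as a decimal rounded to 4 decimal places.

The likelihood of the observed sequence under each hypothesis: P(data | bowl A) = (5/7)(2/6)(4/5)(1/4)(0/3) = 0; P(data | bowl B) = (4/9)(5/8)(3/7)(4/6)(3/5) = 0.047619; P(data | bowl C) = (3/8)(5/7)(2/6)(4/5)(3/4) = 0.053571; P(data | bowl D) = (8/12)(4/11)(7/10)(3/9)(2/8) = 0.014141.
Weighting by the prior gives 1/4 · 0 = 0, 1/4 · 0.047619 = 0.011905, 1/4 · 0.053571 = 0.013393, 1/4 · 0.014141 = 0.0035354; these sum to 0.028833.
By Bayes' rule, P(bowl D | data) = (0.0035354) / (0.028833) = 0.12261.

0.1226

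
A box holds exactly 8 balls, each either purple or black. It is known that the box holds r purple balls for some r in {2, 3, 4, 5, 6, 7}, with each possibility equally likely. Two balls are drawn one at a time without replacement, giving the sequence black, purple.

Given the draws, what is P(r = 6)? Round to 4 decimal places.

Under each hypothesis, the probability of the observed sequence is: P(data | r = 2) = (6/8)(2/7) = 3/14; P(data | r = 3) = (5/8)(3/7) = 15/56; P(data | r = 4) = (4/8)(4/7) = 2/7; P(data | r = 5) = (3/8)(5/7) = 15/56; P(data | r = 6) = (2/8)(6/7) = 3/14; P(data | r = 7) = (1/8)(7/7) = 1/8.
Multiplying each by its prior: 1/6 · 3/14 = 1/28, 1/6 · 15/56 = 5/112, 1/6 · 2/7 = 1/21, 1/6 · 15/56 = 5/112, 1/6 · 3/14 = 1/28, 1/6 · 1/8 = 1/48; these sum to 11/48.
Hence P(r = 6 | data) = (1/28) / (11/48) = 12/77.

0.1558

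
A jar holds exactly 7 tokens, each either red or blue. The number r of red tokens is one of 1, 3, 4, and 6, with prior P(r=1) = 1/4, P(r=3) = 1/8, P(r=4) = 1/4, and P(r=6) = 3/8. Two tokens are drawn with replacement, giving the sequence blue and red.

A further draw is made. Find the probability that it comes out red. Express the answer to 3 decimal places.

0.545

For each hypothesis, P(data | H) works out to: P(data | r = 1) = (6/7)(1/7) = 6/49; P(data | r = 3) = (4/7)(3/7) = 12/49; P(data | r = 4) = (3/7)(4/7) = 12/49; P(data | r = 6) = (1/7)(6/7) = 6/49.
Weighting by the prior gives 1/4 · 6/49 = 3/98, 1/8 · 12/49 = 3/98, 1/4 · 12/49 = 3/49, 3/8 · 6/49 = 9/196; these sum to 33/196.
The posterior is then P(r = 1 | data) = 2/11, P(r = 3 | data) = 2/11, P(r = 4 | data) = 4/11, P(r = 6 | data) = 3/11.
Averaging over the posterior, P(red next | data) = (1/7)(2/11) + (3/7)(2/11) + (4/7)(4/11) + (6/7)(3/11) = 6/11.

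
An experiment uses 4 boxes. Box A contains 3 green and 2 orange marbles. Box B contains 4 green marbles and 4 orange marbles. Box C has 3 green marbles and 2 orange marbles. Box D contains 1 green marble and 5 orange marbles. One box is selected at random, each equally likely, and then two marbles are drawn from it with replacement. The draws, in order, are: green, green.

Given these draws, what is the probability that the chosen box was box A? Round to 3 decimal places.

0.361

Under each hypothesis, the probability of the observed sequence is: P(data | box A) = (3/5)(3/5) = 0.36; P(data | box B) = (4/8)(4/8) = 0.25; P(data | box C) = (3/5)(3/5) = 0.36; P(data | box D) = (1/6)(1/6) = 0.027778.
The prior-weighted likelihoods are 1/4 · 0.36 = 0.09, 1/4 · 0.25 = 0.0625, 1/4 · 0.36 = 0.09, 1/4 · 0.027778 = 0.0069444; summing to 0.24944.
Therefore the posterior P(box A | data) = (0.09) / (0.24944) = 0.3608.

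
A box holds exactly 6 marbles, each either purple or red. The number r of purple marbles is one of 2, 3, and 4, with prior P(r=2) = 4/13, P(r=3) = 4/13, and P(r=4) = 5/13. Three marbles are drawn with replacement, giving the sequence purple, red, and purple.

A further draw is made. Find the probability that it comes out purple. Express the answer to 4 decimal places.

Under each hypothesis, the probability of the observed sequence is: P(data | r = 2) = (2/6)(4/6)(2/6) = 2/27; P(data | r = 3) = (3/6)(3/6)(3/6) = 1/8; P(data | r = 4) = (4/6)(2/6)(4/6) = 4/27.
Weighting by the prior gives 4/13 · 2/27 = 8/351, 4/13 · 1/8 = 1/26, 5/13 · 4/27 = 20/351; summing to 83/702.
Normalising, the posterior is P(r = 2 | data) = 16/83, P(r = 3 | data) = 27/83, P(r = 4 | data) = 40/83.
Averaging over the posterior, P(purple next | data) = (1/3)(16/83) + (1/2)(27/83) + (2/3)(40/83) = 91/166.

0.5482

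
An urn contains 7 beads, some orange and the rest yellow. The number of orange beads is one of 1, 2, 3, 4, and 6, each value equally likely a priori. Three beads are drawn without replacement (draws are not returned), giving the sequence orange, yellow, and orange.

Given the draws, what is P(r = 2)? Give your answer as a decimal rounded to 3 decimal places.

0.100

Under each hypothesis, the probability of the observed sequence is: P(data | r = 1) = (1/7)(6/6)(0/5) = 0; P(data | r = 2) = (2/7)(5/6)(1/5) = 1/21; P(data | r = 3) = (3/7)(4/6)(2/5) = 4/35; P(data | r = 4) = (4/7)(3/6)(3/5) = 6/35; P(data | r = 6) = (6/7)(1/6)(5/5) = 1/7.
The prior-weighted likelihoods are 1/5 · 0 = 0, 1/5 · 1/21 = 1/105, 1/5 · 4/35 = 4/175, 1/5 · 6/35 = 6/175, 1/5 · 1/7 = 1/35; summing to 2/21.
Hence P(r = 2 | data) = (1/105) / (2/21) = 1/10.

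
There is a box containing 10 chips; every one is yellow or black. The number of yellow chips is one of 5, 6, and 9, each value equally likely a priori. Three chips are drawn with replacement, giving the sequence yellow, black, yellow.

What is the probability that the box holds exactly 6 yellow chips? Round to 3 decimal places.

The likelihood of the observed sequence under each hypothesis: P(data | r = 5) = (5/10)(5/10)(5/10) = 1/8; P(data | r = 6) = (6/10)(4/10)(6/10) = 18/125; P(data | r = 9) = (9/10)(1/10)(9/10) = 81/1000.
Multiplying each by its prior: 1/3 · 1/8 = 1/24, 1/3 · 18/125 = 6/125, 1/3 · 81/1000 = 27/1000; these sum to 7/60.
So P(r = 6 | data) = (6/125) / (7/60) = 72/175.

0.411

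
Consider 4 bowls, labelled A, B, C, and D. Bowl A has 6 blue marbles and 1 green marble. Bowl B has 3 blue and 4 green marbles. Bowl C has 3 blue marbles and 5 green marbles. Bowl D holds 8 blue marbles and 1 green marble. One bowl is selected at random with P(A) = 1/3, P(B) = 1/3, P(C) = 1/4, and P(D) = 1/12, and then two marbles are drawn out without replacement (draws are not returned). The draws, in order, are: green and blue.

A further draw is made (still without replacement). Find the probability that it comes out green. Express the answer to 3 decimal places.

Compute the likelihood of the observed sequence for each case: P(data | bowl A) = (1/7)(6/6) = 0.14286; P(data | bowl B) = (4/7)(3/6) = 0.28571; P(data | bowl C) = (5/8)(3/7) = 0.26786; P(data | bowl D) = (1/9)(8/8) = 0.11111.
Multiplying each by its prior: 1/3 · 0.14286 = 0.047619, 1/3 · 0.28571 = 0.095238, 1/4 · 0.26786 = 0.066964, 1/12 · 0.11111 = 0.0092593; these sum to 0.21908.
Dividing through by the total gives posterior P(bowl A | data) = 0.21736, P(bowl B | data) = 0.43472, P(bowl C | data) = 0.30566, P(bowl D | data) = 0.042264.
The predictive probability is P(green next | data) = (0)(0.21736) + (3/5)(0.43472) + (2/3)(0.30566) + (0)(0.042264) = 0.4646.

0.465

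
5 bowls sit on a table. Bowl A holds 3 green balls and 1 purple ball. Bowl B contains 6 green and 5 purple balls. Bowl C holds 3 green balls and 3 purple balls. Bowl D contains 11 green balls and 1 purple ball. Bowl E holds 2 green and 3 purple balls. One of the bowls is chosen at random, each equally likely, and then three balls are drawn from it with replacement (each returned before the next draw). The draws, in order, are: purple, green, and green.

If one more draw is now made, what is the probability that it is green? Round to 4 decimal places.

0.6074

The likelihood of the observed sequence under each hypothesis: P(data | bowl A) = (1/4)(3/4)(3/4) = 0.14062; P(data | bowl B) = (5/11)(6/11)(6/11) = 0.13524; P(data | bowl C) = (3/6)(3/6)(3/6) = 0.125; P(data | bowl D) = (1/12)(11/12)(11/12) = 0.070023; P(data | bowl E) = (3/5)(2/5)(2/5) = 0.096.
Weighting by the prior gives 1/5 · 0.14062 = 0.028125, 1/5 · 0.13524 = 0.027047, 1/5 · 0.125 = 0.025, 1/5 · 0.070023 = 0.014005, 1/5 · 0.096 = 0.0192; these sum to 0.11338.
Normalising, the posterior is P(bowl A | data) = 0.24807, P(bowl B | data) = 0.23856, P(bowl C | data) = 0.2205, P(bowl D | data) = 0.12352, P(bowl E | data) = 0.16935.
The predictive probability is P(green next | data) = (3/4)(0.24807) + (6/11)(0.23856) + (1/2)(0.2205) + (11/12)(0.12352) + (2/5)(0.16935) = 0.60739.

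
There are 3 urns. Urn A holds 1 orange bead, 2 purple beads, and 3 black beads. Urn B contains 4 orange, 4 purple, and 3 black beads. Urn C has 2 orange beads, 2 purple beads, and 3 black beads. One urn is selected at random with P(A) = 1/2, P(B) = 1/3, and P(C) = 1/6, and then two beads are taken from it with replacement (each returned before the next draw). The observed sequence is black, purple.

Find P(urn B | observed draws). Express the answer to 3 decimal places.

0.242

For each hypothesis, P(data | H) works out to: P(data | urn A) = (3/6)(2/6) = 0.16667; P(data | urn B) = (3/11)(4/11) = 0.099174; P(data | urn C) = (3/7)(2/7) = 0.12245.
The prior-weighted likelihoods are 1/2 · 0.16667 = 0.083333, 1/3 · 0.099174 = 0.033058, 1/6 · 0.12245 = 0.020408; summing to 0.1368.
Hence P(urn B | data) = (0.033058) / (0.1368) = 0.24165.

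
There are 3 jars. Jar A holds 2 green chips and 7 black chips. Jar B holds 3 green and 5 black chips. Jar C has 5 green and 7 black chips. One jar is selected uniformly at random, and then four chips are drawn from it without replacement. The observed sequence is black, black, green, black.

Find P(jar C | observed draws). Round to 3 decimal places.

Under each hypothesis, the probability of the observed sequence is: P(data | jar A) = (7/9)(6/8)(2/7)(5/6) = 0.13889; P(data | jar B) = (5/8)(4/7)(3/6)(3/5) = 0.10714; P(data | jar C) = (7/12)(6/11)(5/10)(5/9) = 0.088384.
Multiplying each by its prior: 1/3 · 0.13889 = 0.046296, 1/3 · 0.10714 = 0.035714, 1/3 · 0.088384 = 0.029461; these sum to 0.11147.
Therefore the posterior P(jar C | data) = (0.029461) / (0.11147) = 0.26429.

0.264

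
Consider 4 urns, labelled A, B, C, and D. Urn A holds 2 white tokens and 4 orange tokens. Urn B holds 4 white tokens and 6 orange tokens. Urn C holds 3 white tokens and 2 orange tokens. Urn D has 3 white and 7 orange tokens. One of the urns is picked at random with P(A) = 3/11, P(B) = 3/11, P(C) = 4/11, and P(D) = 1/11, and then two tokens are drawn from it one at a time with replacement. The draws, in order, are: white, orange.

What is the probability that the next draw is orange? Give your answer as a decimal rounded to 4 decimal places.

0.5505

The likelihood of the observed sequence under each hypothesis: P(data | urn A) = (2/6)(4/6) = 0.22222; P(data | urn B) = (4/10)(6/10) = 0.24; P(data | urn C) = (3/5)(2/5) = 0.24; P(data | urn D) = (3/10)(7/10) = 0.21.
Weighting by the prior gives 3/11 · 0.22222 = 0.060606, 3/11 · 0.24 = 0.065455, 4/11 · 0.24 = 0.087273, 1/11 · 0.21 = 0.019091; these sum to 0.23242.
The posterior is then P(urn A | data) = 0.26076, P(urn B | data) = 0.28162, P(urn C | data) = 0.37549, P(urn D | data) = 0.082138.
So P(orange next | data) = Σ P(orange next | H) P(H | data) = (2/3)(0.26076) + (3/5)(0.28162) + (2/5)(0.37549) + (7/10)(0.082138) = 0.5505.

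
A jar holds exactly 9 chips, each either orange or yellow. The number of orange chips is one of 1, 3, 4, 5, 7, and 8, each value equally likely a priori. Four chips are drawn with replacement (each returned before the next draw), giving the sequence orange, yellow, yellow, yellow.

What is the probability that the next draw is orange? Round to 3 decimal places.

For each hypothesis, P(data | H) works out to: P(data | r = 1) = (1/9)(8/9)(8/9)(8/9) = 0.078037; P(data | r = 3) = (3/9)(6/9)(6/9)(6/9) = 0.098765; P(data | r = 4) = (4/9)(5/9)(5/9)(5/9) = 0.076208; P(data | r = 5) = (5/9)(4/9)(4/9)(4/9) = 0.048773; P(data | r = 7) = (7/9)(2/9)(2/9)(2/9) = 0.0085353; P(data | r = 8) = (8/9)(1/9)(1/9)(1/9) = 0.0012193.
The prior-weighted likelihoods are 1/6 · 0.078037 = 0.013006, 1/6 · 0.098765 = 0.016461, 1/6 · 0.076208 = 0.012701, 1/6 · 0.048773 = 0.0081288, 1/6 · 0.0085353 = 0.0014225, 1/6 · 0.0012193 = 0.00020322; summing to 0.051923.
Dividing through by the total gives posterior P(r = 1 | data) = 0.25049, P(r = 3 | data) = 0.31703, P(r = 4 | data) = 0.24462, P(r = 5 | data) = 0.15656, P(r = 7 | data) = 0.027397, P(r = 8 | data) = 0.0039139.
Averaging over the posterior, P(orange next | data) = (1/9)(0.25049) + (1/3)(0.31703) + (4/9)(0.24462) + (5/9)(0.15656) + (7/9)(0.027397) + (8/9)(0.0039139) = 0.35399.

0.354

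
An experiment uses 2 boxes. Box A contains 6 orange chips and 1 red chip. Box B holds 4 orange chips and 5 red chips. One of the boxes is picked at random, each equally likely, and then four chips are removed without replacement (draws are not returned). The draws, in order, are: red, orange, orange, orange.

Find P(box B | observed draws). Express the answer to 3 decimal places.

0.217

For each hypothesis, P(data | H) works out to: P(data | box A) = (1/7)(6/6)(5/5)(4/4) = 1/7; P(data | box B) = (5/9)(4/8)(3/7)(2/6) = 5/126.
The prior-weighted likelihoods are 1/2 · 1/7 = 1/14, 1/2 · 5/126 = 5/252; with total 23/252.
By Bayes' rule, P(box B | data) = (5/252) / (23/252) = 5/23.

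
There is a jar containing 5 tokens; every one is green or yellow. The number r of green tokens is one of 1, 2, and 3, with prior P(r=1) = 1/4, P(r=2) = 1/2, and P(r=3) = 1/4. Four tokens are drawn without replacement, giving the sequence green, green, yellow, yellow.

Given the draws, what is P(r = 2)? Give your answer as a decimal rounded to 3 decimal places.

For each hypothesis, P(data | H) works out to: P(data | r = 1) = (1/5)(0/4) = 0; P(data | r = 2) = (2/5)(1/4)(3/3)(2/2) = 1/10; P(data | r = 3) = (3/5)(2/4)(2/3)(1/2) = 1/10.
Weighting by the prior gives 1/4 · 0 = 0, 1/2 · 1/10 = 1/20, 1/4 · 1/10 = 1/40; these sum to 3/40.
So P(r = 2 | data) = (1/20) / (3/40) = 2/3.

0.667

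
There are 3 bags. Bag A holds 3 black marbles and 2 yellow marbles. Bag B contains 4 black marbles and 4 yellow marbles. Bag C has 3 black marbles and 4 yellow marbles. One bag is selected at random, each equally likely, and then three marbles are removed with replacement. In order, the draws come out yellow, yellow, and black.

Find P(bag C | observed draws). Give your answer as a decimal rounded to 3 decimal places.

0.388

For each hypothesis, P(data | H) works out to: P(data | bag A) = (2/5)(2/5)(3/5) = 0.096; P(data | bag B) = (4/8)(4/8)(4/8) = 0.125; P(data | bag C) = (4/7)(4/7)(3/7) = 0.13994.
Weighting by the prior gives 1/3 · 0.096 = 0.032, 1/3 · 0.125 = 0.041667, 1/3 · 0.13994 = 0.046647; summing to 0.12031.
So P(bag C | data) = (0.046647) / (0.12031) = 0.38771.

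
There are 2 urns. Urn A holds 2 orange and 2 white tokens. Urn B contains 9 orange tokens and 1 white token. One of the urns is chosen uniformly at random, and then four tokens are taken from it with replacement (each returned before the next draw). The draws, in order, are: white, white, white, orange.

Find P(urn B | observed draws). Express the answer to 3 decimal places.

0.014

Under each hypothesis, the probability of the observed sequence is: P(data | urn A) = (2/4)(2/4)(2/4)(2/4) = 0.0625; P(data | urn B) = (1/10)(1/10)(1/10)(9/10) = 0.0009.
Multiplying each by its prior: 1/2 · 0.0625 = 0.03125, 1/2 · 0.0009 = 0.00045; these sum to 0.0317.
Hence P(urn B | data) = (0.00045) / (0.0317) = 0.014196.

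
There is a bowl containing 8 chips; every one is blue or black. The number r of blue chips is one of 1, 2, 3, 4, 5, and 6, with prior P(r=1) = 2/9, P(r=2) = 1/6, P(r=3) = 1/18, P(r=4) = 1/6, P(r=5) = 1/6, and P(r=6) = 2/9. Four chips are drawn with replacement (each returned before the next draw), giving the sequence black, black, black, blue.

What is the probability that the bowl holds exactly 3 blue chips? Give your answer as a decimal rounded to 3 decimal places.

The likelihood of the observed sequence under each hypothesis: P(data | r = 1) = (7/8)(7/8)(7/8)(1/8) = 0.08374; P(data | r = 2) = (6/8)(6/8)(6/8)(2/8) = 0.10547; P(data | r = 3) = (5/8)(5/8)(5/8)(3/8) = 0.091553; P(data | r = 4) = (4/8)(4/8)(4/8)(4/8) = 0.0625; P(data | r = 5) = (3/8)(3/8)(3/8)(5/8) = 0.032959; P(data | r = 6) = (2/8)(2/8)(2/8)(6/8) = 0.011719.
The prior-weighted likelihoods are 2/9 · 0.08374 = 0.018609, 1/6 · 0.10547 = 0.017578, 1/18 · 0.091553 = 0.0050863, 1/6 · 0.0625 = 0.010417, 1/6 · 0.032959 = 0.0054932, 2/9 · 0.011719 = 0.0026042; with total 0.059787.
So P(r = 3 | data) = (0.0050863) / (0.059787) = 0.085073.

0.085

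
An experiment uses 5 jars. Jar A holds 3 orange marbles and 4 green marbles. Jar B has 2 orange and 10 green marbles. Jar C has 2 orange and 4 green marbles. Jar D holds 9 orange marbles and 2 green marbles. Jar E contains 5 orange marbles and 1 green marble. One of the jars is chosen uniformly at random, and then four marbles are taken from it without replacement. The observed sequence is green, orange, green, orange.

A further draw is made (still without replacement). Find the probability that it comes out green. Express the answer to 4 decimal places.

The likelihood of the observed sequence under each hypothesis: P(data | jar A) = (4/7)(3/6)(3/5)(2/4) = 3/35; P(data | jar B) = (10/12)(2/11)(9/10)(1/9) = 1/66; P(data | jar C) = (4/6)(2/5)(3/4)(1/3) = 1/15; P(data | jar D) = (2/11)(9/10)(1/9)(8/8) = 1/55; P(data | jar E) = (1/6)(5/5)(0/4) = 0.
Multiplying each by its prior: 1/5 · 3/35 = 3/175, 1/5 · 1/66 = 1/330, 1/5 · 1/15 = 1/75, 1/5 · 1/55 = 1/275, 1/5 · 0 = 0; summing to 13/350.
The posterior is then P(jar A | data) = 6/13, P(jar B | data) = 35/429, P(jar C | data) = 14/39, P(jar D | data) = 14/143, P(jar E | data) = 0.
Averaging over the posterior, P(green next | data) = (2/3)(6/13) + (1)(35/429) + (1)(14/39) + (0)(14/143) = 107/143.

0.7483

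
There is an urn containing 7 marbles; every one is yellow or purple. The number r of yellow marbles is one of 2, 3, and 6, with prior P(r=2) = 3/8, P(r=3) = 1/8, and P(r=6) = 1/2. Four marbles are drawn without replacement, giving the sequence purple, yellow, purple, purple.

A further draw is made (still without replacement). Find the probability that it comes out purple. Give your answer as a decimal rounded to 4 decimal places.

Under each hypothesis, the probability of the observed sequence is: P(data | r = 2) = (5/7)(2/6)(4/5)(3/4) = 1/7; P(data | r = 3) = (4/7)(3/6)(3/5)(2/4) = 3/35; P(data | r = 6) = (1/7)(6/6)(0/5) = 0.
The prior-weighted likelihoods are 3/8 · 1/7 = 3/56, 1/8 · 3/35 = 3/280, 1/2 · 0 = 0; with total 9/140.
Dividing through by the total gives posterior P(r = 2 | data) = 5/6, P(r = 3 | data) = 1/6, P(r = 6 | data) = 0.
The predictive probability is P(purple next | data) = (2/3)(5/6) + (1/3)(1/6) = 11/18.

0.6111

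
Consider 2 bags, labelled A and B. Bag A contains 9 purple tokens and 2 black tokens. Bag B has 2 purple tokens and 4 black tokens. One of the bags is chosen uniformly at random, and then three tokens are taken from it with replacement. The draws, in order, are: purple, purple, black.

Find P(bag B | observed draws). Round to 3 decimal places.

Compute the likelihood of the observed sequence for each case: P(data | bag A) = (9/11)(9/11)(2/11) = 0.12171; P(data | bag B) = (2/6)(2/6)(4/6) = 0.074074.
The prior-weighted likelihoods are 1/2 · 0.12171 = 0.060856, 1/2 · 0.074074 = 0.037037; these sum to 0.097894.
By Bayes' rule, P(bag B | data) = (0.037037) / (0.097894) = 0.37834.

0.378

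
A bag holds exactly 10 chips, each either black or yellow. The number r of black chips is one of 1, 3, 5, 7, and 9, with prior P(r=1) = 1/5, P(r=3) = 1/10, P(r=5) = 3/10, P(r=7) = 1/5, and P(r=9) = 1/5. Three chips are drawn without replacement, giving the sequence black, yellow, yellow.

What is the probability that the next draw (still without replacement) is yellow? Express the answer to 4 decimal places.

For each hypothesis, P(data | H) works out to: P(data | r = 1) = (1/10)(9/9)(8/8) = 0.1; P(data | r = 3) = (3/10)(7/9)(6/8) = 0.175; P(data | r = 5) = (5/10)(5/9)(4/8) = 0.13889; P(data | r = 7) = (7/10)(3/9)(2/8) = 0.058333; P(data | r = 9) = (9/10)(1/9)(0/8) = 0.
Weighting by the prior gives 1/5 · 0.1 = 0.02, 1/10 · 0.175 = 0.0175, 3/10 · 0.13889 = 0.041667, 1/5 · 0.058333 = 0.011667, 1/5 · 0 = 0; with total 0.090833.
Dividing through by the total gives posterior P(r = 1 | data) = 0.22018, P(r = 3 | data) = 0.19266, P(r = 5 | data) = 0.45872, P(r = 7 | data) = 0.12844, P(r = 9 | data) = 0.
So P(yellow next | data) = Σ P(yellow next | H) P(H | data) = (1)(0.22018) + (5/7)(0.19266) + (3/7)(0.45872) + (1/7)(0.12844) = 0.57274.

0.5727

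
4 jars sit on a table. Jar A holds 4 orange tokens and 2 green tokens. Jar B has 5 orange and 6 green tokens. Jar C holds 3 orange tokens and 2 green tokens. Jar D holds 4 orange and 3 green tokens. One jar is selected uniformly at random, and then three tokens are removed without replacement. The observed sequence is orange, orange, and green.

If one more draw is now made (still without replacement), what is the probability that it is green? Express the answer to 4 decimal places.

0.4738

Compute the likelihood of the observed sequence for each case: P(data | jar A) = (4/6)(3/5)(2/4) = 1/5; P(data | jar B) = (5/11)(4/10)(6/9) = 4/33; P(data | jar C) = (3/5)(2/4)(2/3) = 1/5; P(data | jar D) = (4/7)(3/6)(3/5) = 6/35.
The prior-weighted likelihoods are 1/4 · 1/5 = 1/20, 1/4 · 4/33 = 1/33, 1/4 · 1/5 = 1/20, 1/4 · 6/35 = 3/70; with total 40/231.
Normalising, the posterior is P(jar A | data) = 231/800, P(jar B | data) = 7/40, P(jar C | data) = 231/800, P(jar D | data) = 99/400.
Averaging over the posterior, P(green next | data) = (1/3)(231/800) + (5/8)(7/40) + (1/2)(231/800) + (1/2)(99/400) = 379/800.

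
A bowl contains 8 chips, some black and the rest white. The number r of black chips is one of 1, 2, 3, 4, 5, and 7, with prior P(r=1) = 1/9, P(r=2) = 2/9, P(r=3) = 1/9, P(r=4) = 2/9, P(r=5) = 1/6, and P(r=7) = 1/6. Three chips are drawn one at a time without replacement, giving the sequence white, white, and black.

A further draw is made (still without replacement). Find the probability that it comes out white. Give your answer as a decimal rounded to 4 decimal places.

Compute the likelihood of the observed sequence for each case: P(data | r = 1) = (7/8)(6/7)(1/6) = 0.125; P(data | r = 2) = (6/8)(5/7)(2/6) = 0.17857; P(data | r = 3) = (5/8)(4/7)(3/6) = 0.17857; P(data | r = 4) = (4/8)(3/7)(4/6) = 0.14286; P(data | r = 5) = (3/8)(2/7)(5/6) = 0.089286; P(data | r = 7) = (1/8)(0/7) = 0.
The prior-weighted likelihoods are 1/9 · 0.125 = 0.013889, 2/9 · 0.17857 = 0.039683, 1/9 · 0.17857 = 0.019841, 2/9 · 0.14286 = 0.031746, 1/6 · 0.089286 = 0.014881, 1/6 · 0 = 0; summing to 0.12004.
Dividing through by the total gives posterior P(r = 1 | data) = 0.1157, P(r = 2 | data) = 0.33058, P(r = 3 | data) = 0.16529, P(r = 4 | data) = 0.26446, P(r = 5 | data) = 0.12397, P(r = 7 | data) = 0.
So P(white next | data) = Σ P(white next | H) P(H | data) = (1)(0.1157) + (4/5)(0.33058) + (3/5)(0.16529) + (2/5)(0.26446) + (1/5)(0.12397) = 0.60992.

0.6099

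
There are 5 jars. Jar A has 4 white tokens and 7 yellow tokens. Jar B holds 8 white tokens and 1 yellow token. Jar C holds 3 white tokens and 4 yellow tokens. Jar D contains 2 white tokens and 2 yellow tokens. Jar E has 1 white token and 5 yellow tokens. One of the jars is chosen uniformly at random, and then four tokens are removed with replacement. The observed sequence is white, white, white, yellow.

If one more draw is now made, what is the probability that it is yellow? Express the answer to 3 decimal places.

Under each hypothesis, the probability of the observed sequence is: P(data | jar A) = (4/11)(4/11)(4/11)(7/11) = 0.030599; P(data | jar B) = (8/9)(8/9)(8/9)(1/9) = 0.078037; P(data | jar C) = (3/7)(3/7)(3/7)(4/7) = 0.044981; P(data | jar D) = (2/4)(2/4)(2/4)(2/4) = 0.0625; P(data | jar E) = (1/6)(1/6)(1/6)(5/6) = 0.003858.
Weighting by the prior gives 1/5 · 0.030599 = 0.0061198, 1/5 · 0.078037 = 0.015607, 1/5 · 0.044981 = 0.0089963, 1/5 · 0.0625 = 0.0125, 1/5 · 0.003858 = 0.0007716; summing to 0.043995.
Dividing through by the total gives posterior P(jar A | data) = 0.1391, P(jar B | data) = 0.35475, P(jar C | data) = 0.20448, P(jar D | data) = 0.28412, P(jar E | data) = 0.017538.
The predictive probability is P(yellow next | data) = (7/11)(0.1391) + (1/9)(0.35475) + (4/7)(0.20448) + (1/2)(0.28412) + (5/6)(0.017538) = 0.40146.

0.401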